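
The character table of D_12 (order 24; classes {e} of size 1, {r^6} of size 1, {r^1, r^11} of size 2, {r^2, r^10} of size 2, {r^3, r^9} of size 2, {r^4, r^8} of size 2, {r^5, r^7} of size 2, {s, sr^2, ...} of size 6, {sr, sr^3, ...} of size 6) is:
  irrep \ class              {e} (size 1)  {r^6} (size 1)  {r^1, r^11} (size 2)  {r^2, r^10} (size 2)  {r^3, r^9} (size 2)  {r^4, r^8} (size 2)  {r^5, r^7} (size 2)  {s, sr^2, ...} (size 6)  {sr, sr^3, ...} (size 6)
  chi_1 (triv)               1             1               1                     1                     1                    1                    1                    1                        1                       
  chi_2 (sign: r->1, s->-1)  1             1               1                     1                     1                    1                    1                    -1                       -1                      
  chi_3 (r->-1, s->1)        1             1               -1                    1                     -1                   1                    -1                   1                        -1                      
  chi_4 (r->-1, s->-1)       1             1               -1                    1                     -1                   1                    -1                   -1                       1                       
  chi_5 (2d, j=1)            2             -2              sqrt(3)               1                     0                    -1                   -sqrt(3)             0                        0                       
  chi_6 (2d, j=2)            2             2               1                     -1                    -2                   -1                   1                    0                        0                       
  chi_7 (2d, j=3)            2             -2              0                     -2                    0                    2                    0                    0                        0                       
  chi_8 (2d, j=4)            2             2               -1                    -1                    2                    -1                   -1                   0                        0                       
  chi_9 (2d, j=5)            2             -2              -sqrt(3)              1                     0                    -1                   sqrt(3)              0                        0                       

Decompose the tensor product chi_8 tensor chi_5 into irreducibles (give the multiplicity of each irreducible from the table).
chi_8 tensor chi_5 = chi_7 + chi_9 (all other irreducibles have multiplicity 0).

Argument: The character of a tensor product is the pointwise product (chi_8 * chi_5)(C) = chi_8(C) * chi_5(C):
  {e}: (2)*(2), {r^6}: (2)*(-2), {r^1, r^11}: (-1)*(sqrt(3)), {r^2, r^10}: (-1)*(1), {r^3, r^9}: (2)*(0), {r^4, r^8}: (-1)*(-1), {r^5, r^7}: (-1)*(-sqrt(3)), {s, sr^2, ...}: (0)*(0), {sr, sr^3, ...}: (0)*(0)
so (chi_8 * chi_5) takes values
  {e} -> 4, {r^6} -> -4, {r^1, r^11} -> -sqrt(3), {r^2, r^10} -> -1, {r^3, r^9} -> 0, {r^4, r^8} -> 1, {r^5, r^7} -> sqrt(3), {s, sr^2, ...} -> 0, {sr, sr^3, ...} -> 0.
Now take the inner product of this character with each irreducible chi from the table, <chi_8*chi_5, chi> = (1/24) sum_C |C| (chi_8*chi_5)(C) conj(chi(C)):
  <chi_8*chi_5, chi_1> = (1/24)[1*(4)*conj(1) + 1*(-4)*conj(1) + 2*(-sqrt(3))*conj(1) + 2*(-1)*conj(1) + 2*(0)*conj(1) + 2*(1)*conj(1) + 2*(sqrt(3))*conj(1) + 6*(0)*conj(1) + 6*(0)*conj(1)]
      = (1/24)[(4) + (-4) + (-2*sqrt(3)) + (-2) + (0) + (2) + (2*sqrt(3)) + (0) + (0)] = 0/24 = 0
  <chi_8*chi_5, chi_2> = (1/24)[1*(4)*conj(1) + 1*(-4)*conj(1) + 2*(-sqrt(3))*conj(1) + 2*(-1)*conj(1) + 2*(0)*conj(1) + 2*(1)*conj(1) + 2*(sqrt(3))*conj(1) + 6*(0)*conj(-1) + 6*(0)*conj(-1)]
      = (1/24)[(4) + (-4) + (-2*sqrt(3)) + (-2) + (0) + (2) + (2*sqrt(3)) + (0) + (0)] = 0/24 = 0
  <chi_8*chi_5, chi_3> = (1/24)[1*(4)*conj(1) + 1*(-4)*conj(1) + 2*(-sqrt(3))*conj(-1) + 2*(-1)*conj(1) + 2*(0)*conj(-1) + 2*(1)*conj(1) + 2*(sqrt(3))*conj(-1) + 6*(0)*conj(1) + 6*(0)*conj(-1)]
      = (1/24)[(4) + (-4) + (2*sqrt(3)) + (-2) + (0) + (2) + (-2*sqrt(3)) + (0) + (0)] = 0/24 = 0
  <chi_8*chi_5, chi_4> = (1/24)[1*(4)*conj(1) + 1*(-4)*conj(1) + 2*(-sqrt(3))*conj(-1) + 2*(-1)*conj(1) + 2*(0)*conj(-1) + 2*(1)*conj(1) + 2*(sqrt(3))*conj(-1) + 6*(0)*conj(-1) + 6*(0)*conj(1)]
      = (1/24)[(4) + (-4) + (2*sqrt(3)) + (-2) + (0) + (2) + (-2*sqrt(3)) + (0) + (0)] = 0/24 = 0
  <chi_8*chi_5, chi_5> = (1/24)[1*(4)*conj(2) + 1*(-4)*conj(-2) + 2*(-sqrt(3))*conj(sqrt(3)) + 2*(-1)*conj(1) + 2*(0)*conj(0) + 2*(1)*conj(-1) + 2*(sqrt(3))*conj(-sqrt(3)) + 6*(0)*conj(0) + 6*(0)*conj(0)]
      = (1/24)[(8) + (8) + (-6) + (-2) + (0) + (-2) + (-6) + (0) + (0)] = 0/24 = 0
  <chi_8*chi_5, chi_6> = (1/24)[1*(4)*conj(2) + 1*(-4)*conj(2) + 2*(-sqrt(3))*conj(1) + 2*(-1)*conj(-1) + 2*(0)*conj(-2) + 2*(1)*conj(-1) + 2*(sqrt(3))*conj(1) + 6*(0)*conj(0) + 6*(0)*conj(0)]
      = (1/24)[(8) + (-8) + (-2*sqrt(3)) + (2) + (0) + (-2) + (2*sqrt(3)) + (0) + (0)] = 0/24 = 0
  <chi_8*chi_5, chi_7> = (1/24)[1*(4)*conj(2) + 1*(-4)*conj(-2) + 2*(-sqrt(3))*conj(0) + 2*(-1)*conj(-2) + 2*(0)*conj(0) + 2*(1)*conj(2) + 2*(sqrt(3))*conj(0) + 6*(0)*conj(0) + 6*(0)*conj(0)]
      = (1/24)[(8) + (8) + (0) + (4) + (0) + (4) + (0) + (0) + (0)] = 24/24 = 1
  <chi_8*chi_5, chi_8> = (1/24)[1*(4)*conj(2) + 1*(-4)*conj(2) + 2*(-sqrt(3))*conj(-1) + 2*(-1)*conj(-1) + 2*(0)*conj(2) + 2*(1)*conj(-1) + 2*(sqrt(3))*conj(-1) + 6*(0)*conj(0) + 6*(0)*conj(0)]
      = (1/24)[(8) + (-8) + (2*sqrt(3)) + (2) + (0) + (-2) + (-2*sqrt(3)) + (0) + (0)] = 0/24 = 0
  <chi_8*chi_5, chi_9> = (1/24)[1*(4)*conj(2) + 1*(-4)*conj(-2) + 2*(-sqrt(3))*conj(-sqrt(3)) + 2*(-1)*conj(1) + 2*(0)*conj(0) + 2*(1)*conj(-1) + 2*(sqrt(3))*conj(sqrt(3)) + 6*(0)*conj(0) + 6*(0)*conj(0)]
      = (1/24)[(8) + (8) + (6) + (-2) + (0) + (-2) + (6) + (0) + (0)] = 24/24 = 1
Hence the multiplicities are chi_7: 1, chi_9: 1. Dimension check: dim(chi_8)*dim(chi_5) = 2*2 = 4 and sum (mult * dim) = 1*2 + 1*2 = 4.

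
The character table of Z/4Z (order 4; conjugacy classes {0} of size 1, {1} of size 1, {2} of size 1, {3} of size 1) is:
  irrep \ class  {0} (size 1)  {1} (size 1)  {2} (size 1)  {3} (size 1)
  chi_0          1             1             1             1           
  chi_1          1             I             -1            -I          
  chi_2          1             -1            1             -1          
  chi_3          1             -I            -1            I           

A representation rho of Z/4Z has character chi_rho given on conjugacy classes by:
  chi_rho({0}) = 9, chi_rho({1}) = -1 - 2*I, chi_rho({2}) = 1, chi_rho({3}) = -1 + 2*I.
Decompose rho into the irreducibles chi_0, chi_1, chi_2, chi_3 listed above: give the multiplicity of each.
Multiplicities: chi_0: 2, chi_1: 1, chi_2: 3, chi_3: 3.

Reasoning: Use <chi_rho, chi> = (1/|G|) sum_C |C| * chi_rho(C) * conj(chi(C)) with |G| = 4 for each irreducible chi in the table:
  <chi_rho, chi_0> = (1/4)[1*(9)*conj(1) + 1*(-1 - 2*I)*conj(1) + 1*(1)*conj(1) + 1*(-1 + 2*I)*conj(1)]
      = (1/4)[(9) + (-1 - 2*I) + (1) + (-1 + 2*I)] = 8/4 = 2
  <chi_rho, chi_1> = (1/4)[1*(9)*conj(1) + 1*(-1 - 2*I)*conj(I) + 1*(1)*conj(-1) + 1*(-1 + 2*I)*conj(-I)]
      = (1/4)[(9) + (-2 + I) + (-1) + (-2 - I)] = 4/4 = 1
  <chi_rho, chi_2> = (1/4)[1*(9)*conj(1) + 1*(-1 - 2*I)*conj(-1) + 1*(1)*conj(1) + 1*(-1 + 2*I)*conj(-1)]
      = (1/4)[(9) + (1 + 2*I) + (1) + (1 - 2*I)] = 12/4 = 3
  <chi_rho, chi_3> = (1/4)[1*(9)*conj(1) + 1*(-1 - 2*I)*conj(-I) + 1*(1)*conj(-1) + 1*(-1 + 2*I)*conj(I)]
      = (1/4)[(9) + (2 - I) + (-1) + (2 + I)] = 12/4 = 3
(Exp terms are combined using exp(i*s)*conj(exp(i*t)) = exp(i*(s-t)), and sums of them are collapsed using the identity that for every m > 1 the m distinct m-th roots of unity sum to 0, e.g. 1 + exp(2*I*pi/3) + exp(-2*I*pi/3) = 0.)
Dimension check: dim(rho) = sum (mult * dim) = 2*1 + 1*1 + 3*1 + 3*1 = 9 = chi_rho(e) = 9.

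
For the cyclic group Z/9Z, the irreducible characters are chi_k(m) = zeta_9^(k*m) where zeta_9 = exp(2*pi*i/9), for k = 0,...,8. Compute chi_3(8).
chi_3(8) = zeta_9^24 = exp(-2*I*pi/3)

Solution. chi_3(8) = zeta_9^(3*8) = zeta_9^24. Since zeta_9^9 = 1, this equals zeta_9^6 = exp(2*pi*i*6/9) = exp(-2*I*pi/3).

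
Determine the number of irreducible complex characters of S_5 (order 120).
7

Argument: The number of irreducible complex representations of a finite group equals its number of conjugacy classes. Conjugacy classes in S_5 correspond to cycle types, i.e. partitions of 5; there are p(5) = 7 of them, so S_5 (order 120) has exactly 7 irreducible complex representations.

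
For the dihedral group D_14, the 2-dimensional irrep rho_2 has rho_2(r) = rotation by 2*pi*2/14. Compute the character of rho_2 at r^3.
chi_{rho_2}(r^3) = 2*cos(2*pi*2*3/14) = -2*cos(pi/7)

Solution. rho_2(r^3) is rotation by angle 2*pi*2*3/14, whose trace is 2*cos(2*pi*2*3/14) = -2*cos(pi/7).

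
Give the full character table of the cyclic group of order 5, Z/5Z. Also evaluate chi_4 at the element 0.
Character table of Z/5Z (irreps indexed chi_0,...,chi_4 with chi_k(m) = zeta_5^(k*m), zeta_5 = exp(2*pi*i/5)):
  irrep \ class  {0} (size 1)  {1} (size 1)    {2} (size 1)    {3} (size 1)    {4} (size 1)  
  chi_0          1             1               1               1               1             
  chi_1          1             exp(2*I*pi/5)   exp(4*I*pi/5)   exp(-4*I*pi/5)  exp(-2*I*pi/5)
  chi_2          1             exp(4*I*pi/5)   exp(-2*I*pi/5)  exp(2*I*pi/5)   exp(-4*I*pi/5)
  chi_3          1             exp(-4*I*pi/5)  exp(2*I*pi/5)   exp(-2*I*pi/5)  exp(4*I*pi/5) 
  chi_4          1             exp(-2*I*pi/5)  exp(-4*I*pi/5)  exp(4*I*pi/5)   exp(2*I*pi/5) 

Spot check: chi_4(0) = zeta_5^(4*0) = zeta_5^0 = 1.

Solution. Z/5Z is abelian, so all 5 irreducible complex representations are 1-dimensional. They are given by chi_k(m) = zeta_5^(k*m) for k = 0,...,4. Row orthogonality: sum_m chi_k(m) conj(chi_l(m)) = 5 * [k = l].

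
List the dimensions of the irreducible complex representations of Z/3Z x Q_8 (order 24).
Dimensions: 1, 1, 1, 1, 1, 1, 1, 1, 1, 1, 1, 1, 2, 2, 2

There are 15 irreducibles (= number of conjugacy classes). Their dimensions d_i satisfy sum d_i^2 = |G| = 24: 1 + 1 + 1 + 1 + 1 + 1 + 1 + 1 + 1 + 1 + 1 + 1 + 4 + 4 + 4 = 24. (For the product with Z/3Z: each of the 3 1-dim characters of Z/3Z tensors with each irrep of Q_8, giving 3 copies of each Q_8-dimension.)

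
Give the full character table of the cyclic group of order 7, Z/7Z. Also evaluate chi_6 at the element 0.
Character table of Z/7Z (irreps indexed chi_0,...,chi_6 with chi_k(m) = zeta_7^(k*m), zeta_7 = exp(2*pi*i/7)):
  irrep \ class  {0} (size 1)  {1} (size 1)    {2} (size 1)    {3} (size 1)    {4} (size 1)    {5} (size 1)    {6} (size 1)  
  chi_0          1             1               1               1               1               1               1             
  chi_1          1             exp(2*I*pi/7)   exp(4*I*pi/7)   exp(6*I*pi/7)   exp(-6*I*pi/7)  exp(-4*I*pi/7)  exp(-2*I*pi/7)
  chi_2          1             exp(4*I*pi/7)   exp(-6*I*pi/7)  exp(-2*I*pi/7)  exp(2*I*pi/7)   exp(6*I*pi/7)   exp(-4*I*pi/7)
  chi_3          1             exp(6*I*pi/7)   exp(-2*I*pi/7)  exp(4*I*pi/7)   exp(-4*I*pi/7)  exp(2*I*pi/7)   exp(-6*I*pi/7)
  chi_4          1             exp(-6*I*pi/7)  exp(2*I*pi/7)   exp(-4*I*pi/7)  exp(4*I*pi/7)   exp(-2*I*pi/7)  exp(6*I*pi/7) 
  chi_5          1             exp(-4*I*pi/7)  exp(6*I*pi/7)   exp(2*I*pi/7)   exp(-2*I*pi/7)  exp(-6*I*pi/7)  exp(4*I*pi/7) 
  chi_6          1             exp(-2*I*pi/7)  exp(-4*I*pi/7)  exp(-6*I*pi/7)  exp(6*I*pi/7)   exp(4*I*pi/7)   exp(2*I*pi/7) 

Spot check: chi_6(0) = zeta_7^(6*0) = zeta_7^0 = 1.

Working: Z/7Z is abelian, so all 7 irreducible complex representations are 1-dimensional. They are given by chi_k(m) = zeta_7^(k*m) for k = 0,...,6. Row orthogonality: sum_m chi_k(m) conj(chi_l(m)) = 7 * [k = l].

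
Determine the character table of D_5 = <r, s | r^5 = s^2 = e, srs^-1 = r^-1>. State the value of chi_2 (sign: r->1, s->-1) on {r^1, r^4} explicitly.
Conjugacy classes: {e} of size 1, {r^1, r^4} of size 2, {r^2, r^3} of size 2, {s, sr, ..., sr^4} of size 5.
Character table:
  irrep \ class              {e} (size 1)  {r^1, r^4} (size 2)  {r^2, r^3} (size 2)  {s, sr, ..., sr^4} (size 5)
  chi_1 (triv)               1             1                    1                    1                          
  chi_2 (sign: r->1, s->-1)  1             1                    1                    -1                         
  chi_3 (2d, j=1)            2             -1/2 + sqrt(5)/2     -sqrt(5)/2 - 1/2     0                          
  chi_4 (2d, j=2)            2             -sqrt(5)/2 - 1/2     -1/2 + sqrt(5)/2     0                          

Spot check: chi_2 (sign: r->1, s->-1) on {r^1, r^4} = 1.

Derivation: D_5 has order 2*5 = 10 with 4 conjugacy classes, hence 4 irreducibles. Sum of squared dims 1 + 1 + 4 + 4 = 10 = |G|. Linear characters come from the abelianisation; the 2-dimensional irreps have character r^k -> 2*cos(2*pi*j*k/5), reflections -> 0.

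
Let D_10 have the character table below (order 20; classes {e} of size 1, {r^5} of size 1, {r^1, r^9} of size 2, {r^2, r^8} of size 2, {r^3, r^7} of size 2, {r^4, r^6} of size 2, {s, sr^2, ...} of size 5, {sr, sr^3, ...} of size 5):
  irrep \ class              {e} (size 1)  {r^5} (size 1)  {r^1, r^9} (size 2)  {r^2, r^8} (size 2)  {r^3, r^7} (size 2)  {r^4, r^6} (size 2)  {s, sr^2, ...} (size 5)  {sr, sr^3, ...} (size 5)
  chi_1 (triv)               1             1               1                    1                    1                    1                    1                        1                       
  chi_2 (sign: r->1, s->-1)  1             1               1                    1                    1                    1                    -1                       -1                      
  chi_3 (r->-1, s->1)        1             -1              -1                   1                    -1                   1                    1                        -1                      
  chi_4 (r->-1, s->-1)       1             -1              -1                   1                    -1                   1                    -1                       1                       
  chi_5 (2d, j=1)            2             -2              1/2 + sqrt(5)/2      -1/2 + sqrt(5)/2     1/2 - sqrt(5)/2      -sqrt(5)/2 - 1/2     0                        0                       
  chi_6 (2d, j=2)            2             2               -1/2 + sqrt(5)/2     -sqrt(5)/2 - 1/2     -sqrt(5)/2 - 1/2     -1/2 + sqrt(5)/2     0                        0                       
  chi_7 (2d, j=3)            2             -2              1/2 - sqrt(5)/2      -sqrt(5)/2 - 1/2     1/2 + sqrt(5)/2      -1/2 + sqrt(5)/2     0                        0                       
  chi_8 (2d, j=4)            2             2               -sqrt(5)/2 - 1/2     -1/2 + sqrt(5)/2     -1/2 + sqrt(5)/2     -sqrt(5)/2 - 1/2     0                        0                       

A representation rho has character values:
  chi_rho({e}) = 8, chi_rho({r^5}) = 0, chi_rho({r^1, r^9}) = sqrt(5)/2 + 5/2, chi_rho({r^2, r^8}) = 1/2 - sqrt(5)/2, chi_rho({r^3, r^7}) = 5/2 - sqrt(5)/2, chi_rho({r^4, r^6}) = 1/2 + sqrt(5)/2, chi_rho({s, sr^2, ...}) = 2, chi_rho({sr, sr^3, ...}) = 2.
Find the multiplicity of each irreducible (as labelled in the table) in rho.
Multiplicities: chi_1: 2, chi_2: 0, chi_3: 0, chi_4: 0, chi_5: 1, chi_6: 1, chi_7: 1, chi_8: 0.

Justification: Use <chi_rho, chi> = (1/|G|) sum_C |C| * chi_rho(C) * conj(chi(C)) with |G| = 20 for each irreducible chi in the table:
  <chi_rho, chi_1> = (1/20)[1*(8)*conj(1) + 1*(0)*conj(1) + 2*(sqrt(5)/2 + 5/2)*conj(1) + 2*(1/2 - sqrt(5)/2)*conj(1) + 2*(5/2 - sqrt(5)/2)*conj(1) + 2*(1/2 + sqrt(5)/2)*conj(1) + 5*(2)*conj(1) + 5*(2)*conj(1)]
      = (1/20)[(8) + (0) + (sqrt(5) + 5) + (1 - sqrt(5)) + (5 - sqrt(5)) + (1 + sqrt(5)) + (10) + (10)] = 40/20 = 2
  <chi_rho, chi_2> = (1/20)[1*(8)*conj(1) + 1*(0)*conj(1) + 2*(sqrt(5)/2 + 5/2)*conj(1) + 2*(1/2 - sqrt(5)/2)*conj(1) + 2*(5/2 - sqrt(5)/2)*conj(1) + 2*(1/2 + sqrt(5)/2)*conj(1) + 5*(2)*conj(-1) + 5*(2)*conj(-1)]
      = (1/20)[(8) + (0) + (sqrt(5) + 5) + (1 - sqrt(5)) + (5 - sqrt(5)) + (1 + sqrt(5)) + (-10) + (-10)] = 0/20 = 0
  <chi_rho, chi_3> = (1/20)[1*(8)*conj(1) + 1*(0)*conj(-1) + 2*(sqrt(5)/2 + 5/2)*conj(-1) + 2*(1/2 - sqrt(5)/2)*conj(1) + 2*(5/2 - sqrt(5)/2)*conj(-1) + 2*(1/2 + sqrt(5)/2)*conj(1) + 5*(2)*conj(1) + 5*(2)*conj(-1)]
      = (1/20)[(8) + (0) + (-5 - sqrt(5)) + (1 - sqrt(5)) + (-5 + sqrt(5)) + (1 + sqrt(5)) + (10) + (-10)] = 0/20 = 0
  <chi_rho, chi_4> = (1/20)[1*(8)*conj(1) + 1*(0)*conj(-1) + 2*(sqrt(5)/2 + 5/2)*conj(-1) + 2*(1/2 - sqrt(5)/2)*conj(1) + 2*(5/2 - sqrt(5)/2)*conj(-1) + 2*(1/2 + sqrt(5)/2)*conj(1) + 5*(2)*conj(-1) + 5*(2)*conj(1)]
      = (1/20)[(8) + (0) + (-5 - sqrt(5)) + (1 - sqrt(5)) + (-5 + sqrt(5)) + (1 + sqrt(5)) + (-10) + (10)] = 0/20 = 0
  <chi_rho, chi_5> = (1/20)[1*(8)*conj(2) + 1*(0)*conj(-2) + 2*(sqrt(5)/2 + 5/2)*conj(1/2 + sqrt(5)/2) + 2*(1/2 - sqrt(5)/2)*conj(-1/2 + sqrt(5)/2) + 2*(5/2 - sqrt(5)/2)*conj(1/2 - sqrt(5)/2) + 2*(1/2 + sqrt(5)/2)*conj(-sqrt(5)/2 - 1/2) + 5*(2)*conj(0) + 5*(2)*conj(0)]
      = (1/20)[(16) + (0) + (5 + 3*sqrt(5)) + (-3 + sqrt(5)) + (5 - 3*sqrt(5)) + (-3 - sqrt(5)) + (0) + (0)] = 20/20 = 1
  <chi_rho, chi_6> = (1/20)[1*(8)*conj(2) + 1*(0)*conj(2) + 2*(sqrt(5)/2 + 5/2)*conj(-1/2 + sqrt(5)/2) + 2*(1/2 - sqrt(5)/2)*conj(-sqrt(5)/2 - 1/2) + 2*(5/2 - sqrt(5)/2)*conj(-sqrt(5)/2 - 1/2) + 2*(1/2 + sqrt(5)/2)*conj(-1/2 + sqrt(5)/2) + 5*(2)*conj(0) + 5*(2)*conj(0)]
      = (1/20)[(16) + (0) + (2*sqrt(5)) + (2) + (-2*sqrt(5)) + (2) + (0) + (0)] = 20/20 = 1
  <chi_rho, chi_7> = (1/20)[1*(8)*conj(2) + 1*(0)*conj(-2) + 2*(sqrt(5)/2 + 5/2)*conj(1/2 - sqrt(5)/2) + 2*(1/2 - sqrt(5)/2)*conj(-sqrt(5)/2 - 1/2) + 2*(5/2 - sqrt(5)/2)*conj(1/2 + sqrt(5)/2) + 2*(1/2 + sqrt(5)/2)*conj(-1/2 + sqrt(5)/2) + 5*(2)*conj(0) + 5*(2)*conj(0)]
      = (1/20)[(16) + (0) + (-2*sqrt(5)) + (2) + (2*sqrt(5)) + (2) + (0) + (0)] = 20/20 = 1
  <chi_rho, chi_8> = (1/20)[1*(8)*conj(2) + 1*(0)*conj(2) + 2*(sqrt(5)/2 + 5/2)*conj(-sqrt(5)/2 - 1/2) + 2*(1/2 - sqrt(5)/2)*conj(-1/2 + sqrt(5)/2) + 2*(5/2 - sqrt(5)/2)*conj(-1/2 + sqrt(5)/2) + 2*(1/2 + sqrt(5)/2)*conj(-sqrt(5)/2 - 1/2) + 5*(2)*conj(0) + 5*(2)*conj(0)]
      = (1/20)[(16) + (0) + (-3*sqrt(5) - 5) + (-3 + sqrt(5)) + (-5 + 3*sqrt(5)) + (-3 - sqrt(5)) + (0) + (0)] = 0/20 = 0
Dimension check: dim(rho) = sum (mult * dim) = 2*1 + 0*1 + 0*1 + 0*1 + 1*2 + 1*2 + 1*2 + 0*2 = 8 = chi_rho(e) = 8.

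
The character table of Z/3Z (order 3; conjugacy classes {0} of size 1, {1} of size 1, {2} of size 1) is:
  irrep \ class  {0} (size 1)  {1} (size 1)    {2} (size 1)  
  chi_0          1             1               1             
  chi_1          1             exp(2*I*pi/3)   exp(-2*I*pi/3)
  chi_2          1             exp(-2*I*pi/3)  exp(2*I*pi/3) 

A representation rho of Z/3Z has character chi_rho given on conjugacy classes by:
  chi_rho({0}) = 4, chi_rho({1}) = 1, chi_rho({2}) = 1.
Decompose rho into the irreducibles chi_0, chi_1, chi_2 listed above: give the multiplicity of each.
Multiplicities: chi_0: 2, chi_1: 1, chi_2: 1.

Why: Use <chi_rho, chi> = (1/|G|) sum_C |C| * chi_rho(C) * conj(chi(C)) with |G| = 3 for each irreducible chi in the table:
  <chi_rho, chi_0> = (1/3)[1*(4)*conj(1) + 1*(1)*conj(1) + 1*(1)*conj(1)]
      = (1/3)[(4) + (1) + (1)] = 6/3 = 2
  <chi_rho, chi_1> = (1/3)[1*(4)*conj(1) + 1*(1)*conj(exp(2*I*pi/3)) + 1*(1)*conj(exp(-2*I*pi/3))]
      = (1/3)[(4) + (1 + 2*exp(-2*I*pi/3) + exp(2*I*pi/3)) + (1 + exp(-2*I*pi/3) + 2*exp(2*I*pi/3))] = 3/3 = 1
  <chi_rho, chi_2> = (1/3)[1*(4)*conj(1) + 1*(1)*conj(exp(-2*I*pi/3)) + 1*(1)*conj(exp(2*I*pi/3))]
      = (1/3)[(4) + (1 + exp(-2*I*pi/3) + 2*exp(2*I*pi/3)) + (1 + 2*exp(-2*I*pi/3) + exp(2*I*pi/3))] = 3/3 = 1
(Exp terms are combined using exp(i*s)*conj(exp(i*t)) = exp(i*(s-t)), and sums of them are collapsed using the identity that for every m > 1 the m distinct m-th roots of unity sum to 0, e.g. 1 + exp(2*I*pi/3) + exp(-2*I*pi/3) = 0.)
Dimension check: dim(rho) = sum (mult * dim) = 2*1 + 1*1 + 1*1 = 4 = chi_rho(e) = 4.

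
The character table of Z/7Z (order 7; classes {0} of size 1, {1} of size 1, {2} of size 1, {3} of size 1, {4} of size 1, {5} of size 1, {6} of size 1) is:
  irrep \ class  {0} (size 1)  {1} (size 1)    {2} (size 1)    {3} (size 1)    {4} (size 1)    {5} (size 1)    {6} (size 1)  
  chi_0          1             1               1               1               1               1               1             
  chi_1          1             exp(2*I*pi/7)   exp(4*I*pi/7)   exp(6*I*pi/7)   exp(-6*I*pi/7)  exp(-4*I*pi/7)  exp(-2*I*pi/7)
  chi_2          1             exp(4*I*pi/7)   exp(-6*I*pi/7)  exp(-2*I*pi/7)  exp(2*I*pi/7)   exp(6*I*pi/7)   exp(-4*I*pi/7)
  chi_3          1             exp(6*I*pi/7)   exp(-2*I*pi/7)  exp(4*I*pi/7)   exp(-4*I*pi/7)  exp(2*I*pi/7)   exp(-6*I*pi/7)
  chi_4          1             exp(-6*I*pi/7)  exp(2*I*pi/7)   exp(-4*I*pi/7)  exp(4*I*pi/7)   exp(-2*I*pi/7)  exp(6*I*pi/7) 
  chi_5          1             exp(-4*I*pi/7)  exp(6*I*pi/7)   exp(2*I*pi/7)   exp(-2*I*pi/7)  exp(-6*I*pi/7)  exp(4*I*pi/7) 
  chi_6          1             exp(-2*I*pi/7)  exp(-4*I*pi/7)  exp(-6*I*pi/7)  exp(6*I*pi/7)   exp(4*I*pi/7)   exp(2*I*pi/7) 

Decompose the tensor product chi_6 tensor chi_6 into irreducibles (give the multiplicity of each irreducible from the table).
chi_6 tensor chi_6 = chi_5 (all other irreducibles have multiplicity 0).

Derivation: The character of a tensor product is the pointwise product (chi_6 * chi_6)(C) = chi_6(C) * chi_6(C):
  {0}: (1)*(1), {1}: (exp(-2*I*pi/7))*(exp(-2*I*pi/7)), {2}: (exp(-4*I*pi/7))*(exp(-4*I*pi/7)), {3}: (exp(-6*I*pi/7))*(exp(-6*I*pi/7)), {4}: (exp(6*I*pi/7))*(exp(6*I*pi/7)), {5}: (exp(4*I*pi/7))*(exp(4*I*pi/7)), {6}: (exp(2*I*pi/7))*(exp(2*I*pi/7))
so (chi_6 * chi_6) takes values
  {0} -> 1, {1} -> exp(-4*I*pi/7), {2} -> exp(6*I*pi/7), {3} -> exp(2*I*pi/7), {4} -> exp(-2*I*pi/7), {5} -> exp(-6*I*pi/7), {6} -> exp(4*I*pi/7).
Now take the inner product of this character with each irreducible chi from the table, <chi_6*chi_6, chi> = (1/7) sum_C |C| (chi_6*chi_6)(C) conj(chi(C)):
  <chi_6*chi_6, chi_0> = (1/7)[1*(1)*conj(1) + 1*(exp(-4*I*pi/7))*conj(1) + 1*(exp(6*I*pi/7))*conj(1) + 1*(exp(2*I*pi/7))*conj(1) + 1*(exp(-2*I*pi/7))*conj(1) + 1*(exp(-6*I*pi/7))*conj(1) + 1*(exp(4*I*pi/7))*conj(1)]
      = (1/7)[(1) + (exp(-4*I*pi/7)) + (exp(6*I*pi/7)) + (exp(2*I*pi/7)) + (exp(-2*I*pi/7)) + (exp(-6*I*pi/7)) + (exp(4*I*pi/7))] = 0/7 = 0
  <chi_6*chi_6, chi_1> = (1/7)[1*(1)*conj(1) + 1*(exp(-4*I*pi/7))*conj(exp(2*I*pi/7)) + 1*(exp(6*I*pi/7))*conj(exp(4*I*pi/7)) + 1*(exp(2*I*pi/7))*conj(exp(6*I*pi/7)) + 1*(exp(-2*I*pi/7))*conj(exp(-6*I*pi/7)) + 1*(exp(-6*I*pi/7))*conj(exp(-4*I*pi/7)) + 1*(exp(4*I*pi/7))*conj(exp(-2*I*pi/7))]
      = (1/7)[(1) + (exp(-6*I*pi/7)) + (exp(2*I*pi/7)) + (exp(-4*I*pi/7)) + (exp(4*I*pi/7)) + (exp(-2*I*pi/7)) + (exp(6*I*pi/7))] = 0/7 = 0
  <chi_6*chi_6, chi_2> = (1/7)[1*(1)*conj(1) + 1*(exp(-4*I*pi/7))*conj(exp(4*I*pi/7)) + 1*(exp(6*I*pi/7))*conj(exp(-6*I*pi/7)) + 1*(exp(2*I*pi/7))*conj(exp(-2*I*pi/7)) + 1*(exp(-2*I*pi/7))*conj(exp(2*I*pi/7)) + 1*(exp(-6*I*pi/7))*conj(exp(6*I*pi/7)) + 1*(exp(4*I*pi/7))*conj(exp(-4*I*pi/7))]
      = (1/7)[(1) + (exp(6*I*pi/7)) + (exp(-2*I*pi/7)) + (exp(4*I*pi/7)) + (exp(-4*I*pi/7)) + (exp(2*I*pi/7)) + (exp(-6*I*pi/7))] = 0/7 = 0
  <chi_6*chi_6, chi_3> = (1/7)[1*(1)*conj(1) + 1*(exp(-4*I*pi/7))*conj(exp(6*I*pi/7)) + 1*(exp(6*I*pi/7))*conj(exp(-2*I*pi/7)) + 1*(exp(2*I*pi/7))*conj(exp(4*I*pi/7)) + 1*(exp(-2*I*pi/7))*conj(exp(-4*I*pi/7)) + 1*(exp(-6*I*pi/7))*conj(exp(2*I*pi/7)) + 1*(exp(4*I*pi/7))*conj(exp(-6*I*pi/7))]
      = (1/7)[(1) + (exp(4*I*pi/7)) + (exp(-6*I*pi/7)) + (exp(-2*I*pi/7)) + (exp(2*I*pi/7)) + (exp(6*I*pi/7)) + (exp(-4*I*pi/7))] = 0/7 = 0
  <chi_6*chi_6, chi_4> = (1/7)[1*(1)*conj(1) + 1*(exp(-4*I*pi/7))*conj(exp(-6*I*pi/7)) + 1*(exp(6*I*pi/7))*conj(exp(2*I*pi/7)) + 1*(exp(2*I*pi/7))*conj(exp(-4*I*pi/7)) + 1*(exp(-2*I*pi/7))*conj(exp(4*I*pi/7)) + 1*(exp(-6*I*pi/7))*conj(exp(-2*I*pi/7)) + 1*(exp(4*I*pi/7))*conj(exp(6*I*pi/7))]
      = (1/7)[(1) + (exp(2*I*pi/7)) + (exp(4*I*pi/7)) + (exp(6*I*pi/7)) + (exp(-6*I*pi/7)) + (exp(-4*I*pi/7)) + (exp(-2*I*pi/7))] = 0/7 = 0
  <chi_6*chi_6, chi_5> = (1/7)[1*(1)*conj(1) + 1*(exp(-4*I*pi/7))*conj(exp(-4*I*pi/7)) + 1*(exp(6*I*pi/7))*conj(exp(6*I*pi/7)) + 1*(exp(2*I*pi/7))*conj(exp(2*I*pi/7)) + 1*(exp(-2*I*pi/7))*conj(exp(-2*I*pi/7)) + 1*(exp(-6*I*pi/7))*conj(exp(-6*I*pi/7)) + 1*(exp(4*I*pi/7))*conj(exp(4*I*pi/7))]
      = (1/7)[(1) + (1) + (1) + (1) + (1) + (1) + (1)] = 7/7 = 1
  <chi_6*chi_6, chi_6> = (1/7)[1*(1)*conj(1) + 1*(exp(-4*I*pi/7))*conj(exp(-2*I*pi/7)) + 1*(exp(6*I*pi/7))*conj(exp(-4*I*pi/7)) + 1*(exp(2*I*pi/7))*conj(exp(-6*I*pi/7)) + 1*(exp(-2*I*pi/7))*conj(exp(6*I*pi/7)) + 1*(exp(-6*I*pi/7))*conj(exp(4*I*pi/7)) + 1*(exp(4*I*pi/7))*conj(exp(2*I*pi/7))]
      = (1/7)[(1) + (exp(-2*I*pi/7)) + (exp(-4*I*pi/7)) + (exp(-6*I*pi/7)) + (exp(6*I*pi/7)) + (exp(4*I*pi/7)) + (exp(2*I*pi/7))] = 0/7 = 0
(Exp terms are combined using exp(i*s)*conj(exp(i*t)) = exp(i*(s-t)), and sums of them are collapsed using the identity that for every m > 1 the m distinct m-th roots of unity sum to 0, e.g. 1 + exp(2*I*pi/3) + exp(-2*I*pi/3) = 0.)
Hence the multiplicities are chi_5: 1. Dimension check: dim(chi_6)*dim(chi_6) = 1*1 = 1 and sum (mult * dim) = 1*1 = 1.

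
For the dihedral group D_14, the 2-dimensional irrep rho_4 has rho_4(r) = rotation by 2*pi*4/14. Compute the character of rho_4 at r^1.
chi_{rho_4}(r^1) = 2*cos(2*pi*4*1/14) = -2*cos(3*pi/7)

Argument: rho_4(r^1) is rotation by angle 2*pi*4*1/14, whose trace is 2*cos(2*pi*4*1/14) = -2*cos(3*pi/7).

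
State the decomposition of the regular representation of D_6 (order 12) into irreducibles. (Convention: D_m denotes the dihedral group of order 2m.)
Each irreducible V_i of dimension d_i appears with multiplicity d_i, i.e. rho_reg = (direct sum over all irreducibles V_i) d_i V_i. The irreducible dimensions for D_6 are 1, 1, 1, 1, 2, 2: 4 irreducibles of dimension 1, each with multiplicity 1; 2 irreducibles of dimension 2, each with multiplicity 2. Total dimension 4*1*1 + 2*2*2 = 12 = |G|.

Derivation: General theorem: in the regular representation of a finite group G, each irreducible appears with multiplicity equal to its dimension. Check: dim(rho_reg) = sum d_i^2 = 1 + 1 + 1 + 1 + 4 + 4 = 12 = |G|.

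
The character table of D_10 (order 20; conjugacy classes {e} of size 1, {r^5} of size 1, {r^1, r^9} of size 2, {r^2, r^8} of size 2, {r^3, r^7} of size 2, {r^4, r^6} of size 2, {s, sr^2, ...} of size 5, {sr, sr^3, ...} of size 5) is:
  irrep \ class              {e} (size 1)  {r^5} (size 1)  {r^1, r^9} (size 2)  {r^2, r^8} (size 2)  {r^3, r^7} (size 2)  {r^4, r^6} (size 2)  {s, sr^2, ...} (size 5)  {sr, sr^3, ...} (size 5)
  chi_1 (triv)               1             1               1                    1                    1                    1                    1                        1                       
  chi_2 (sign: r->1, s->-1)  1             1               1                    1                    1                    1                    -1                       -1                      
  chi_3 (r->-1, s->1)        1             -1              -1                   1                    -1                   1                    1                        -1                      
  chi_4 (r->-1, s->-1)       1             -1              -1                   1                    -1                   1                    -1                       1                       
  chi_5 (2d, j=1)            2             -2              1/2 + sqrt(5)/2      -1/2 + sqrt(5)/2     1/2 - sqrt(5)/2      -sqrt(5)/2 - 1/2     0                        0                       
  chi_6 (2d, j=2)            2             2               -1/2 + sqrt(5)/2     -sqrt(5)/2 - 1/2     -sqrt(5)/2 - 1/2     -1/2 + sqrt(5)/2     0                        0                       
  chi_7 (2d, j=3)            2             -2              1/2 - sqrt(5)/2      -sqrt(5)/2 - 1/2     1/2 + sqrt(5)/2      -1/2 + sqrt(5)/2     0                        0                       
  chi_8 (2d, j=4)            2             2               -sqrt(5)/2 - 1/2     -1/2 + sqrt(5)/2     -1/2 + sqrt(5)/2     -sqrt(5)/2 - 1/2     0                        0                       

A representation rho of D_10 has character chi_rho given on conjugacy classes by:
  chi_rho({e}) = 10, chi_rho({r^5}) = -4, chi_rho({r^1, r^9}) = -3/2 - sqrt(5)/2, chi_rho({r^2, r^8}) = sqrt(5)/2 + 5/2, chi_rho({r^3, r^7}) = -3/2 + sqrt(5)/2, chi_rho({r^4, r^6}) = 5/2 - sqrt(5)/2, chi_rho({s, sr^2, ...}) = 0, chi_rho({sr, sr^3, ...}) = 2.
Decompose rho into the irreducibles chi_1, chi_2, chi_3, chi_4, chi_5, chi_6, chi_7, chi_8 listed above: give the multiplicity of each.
Multiplicities: chi_1: 1, chi_2: 0, chi_3: 1, chi_4: 2, chi_5: 1, chi_6: 0, chi_7: 1, chi_8: 1.

Explanation: Use <chi_rho, chi> = (1/|G|) sum_C |C| * chi_rho(C) * conj(chi(C)) with |G| = 20 for each irreducible chi in the table:
  <chi_rho, chi_1> = (1/20)[1*(10)*conj(1) + 1*(-4)*conj(1) + 2*(-3/2 - sqrt(5)/2)*conj(1) + 2*(sqrt(5)/2 + 5/2)*conj(1) + 2*(-3/2 + sqrt(5)/2)*conj(1) + 2*(5/2 - sqrt(5)/2)*conj(1) + 5*(0)*conj(1) + 5*(2)*conj(1)]
      = (1/20)[(10) + (-4) + (-3 - sqrt(5)) + (sqrt(5) + 5) + (-3 + sqrt(5)) + (5 - sqrt(5)) + (0) + (10)] = 20/20 = 1
  <chi_rho, chi_2> = (1/20)[1*(10)*conj(1) + 1*(-4)*conj(1) + 2*(-3/2 - sqrt(5)/2)*conj(1) + 2*(sqrt(5)/2 + 5/2)*conj(1) + 2*(-3/2 + sqrt(5)/2)*conj(1) + 2*(5/2 - sqrt(5)/2)*conj(1) + 5*(0)*conj(-1) + 5*(2)*conj(-1)]
      = (1/20)[(10) + (-4) + (-3 - sqrt(5)) + (sqrt(5) + 5) + (-3 + sqrt(5)) + (5 - sqrt(5)) + (0) + (-10)] = 0/20 = 0
  <chi_rho, chi_3> = (1/20)[1*(10)*conj(1) + 1*(-4)*conj(-1) + 2*(-3/2 - sqrt(5)/2)*conj(-1) + 2*(sqrt(5)/2 + 5/2)*conj(1) + 2*(-3/2 + sqrt(5)/2)*conj(-1) + 2*(5/2 - sqrt(5)/2)*conj(1) + 5*(0)*conj(1) + 5*(2)*conj(-1)]
      = (1/20)[(10) + (4) + (sqrt(5) + 3) + (sqrt(5) + 5) + (3 - sqrt(5)) + (5 - sqrt(5)) + (0) + (-10)] = 20/20 = 1
  <chi_rho, chi_4> = (1/20)[1*(10)*conj(1) + 1*(-4)*conj(-1) + 2*(-3/2 - sqrt(5)/2)*conj(-1) + 2*(sqrt(5)/2 + 5/2)*conj(1) + 2*(-3/2 + sqrt(5)/2)*conj(-1) + 2*(5/2 - sqrt(5)/2)*conj(1) + 5*(0)*conj(-1) + 5*(2)*conj(1)]
      = (1/20)[(10) + (4) + (sqrt(5) + 3) + (sqrt(5) + 5) + (3 - sqrt(5)) + (5 - sqrt(5)) + (0) + (10)] = 40/20 = 2
  <chi_rho, chi_5> = (1/20)[1*(10)*conj(2) + 1*(-4)*conj(-2) + 2*(-3/2 - sqrt(5)/2)*conj(1/2 + sqrt(5)/2) + 2*(sqrt(5)/2 + 5/2)*conj(-1/2 + sqrt(5)/2) + 2*(-3/2 + sqrt(5)/2)*conj(1/2 - sqrt(5)/2) + 2*(5/2 - sqrt(5)/2)*conj(-sqrt(5)/2 - 1/2) + 5*(0)*conj(0) + 5*(2)*conj(0)]
      = (1/20)[(20) + (8) + (-2*sqrt(5) - 4) + (2*sqrt(5)) + (-4 + 2*sqrt(5)) + (-2*sqrt(5)) + (0) + (0)] = 20/20 = 1
  <chi_rho, chi_6> = (1/20)[1*(10)*conj(2) + 1*(-4)*conj(2) + 2*(-3/2 - sqrt(5)/2)*conj(-1/2 + sqrt(5)/2) + 2*(sqrt(5)/2 + 5/2)*conj(-sqrt(5)/2 - 1/2) + 2*(-3/2 + sqrt(5)/2)*conj(-sqrt(5)/2 - 1/2) + 2*(5/2 - sqrt(5)/2)*conj(-1/2 + sqrt(5)/2) + 5*(0)*conj(0) + 5*(2)*conj(0)]
      = (1/20)[(20) + (-8) + (-sqrt(5) - 1) + (-3*sqrt(5) - 5) + (-1 + sqrt(5)) + (-5 + 3*sqrt(5)) + (0) + (0)] = 0/20 = 0
  <chi_rho, chi_7> = (1/20)[1*(10)*conj(2) + 1*(-4)*conj(-2) + 2*(-3/2 - sqrt(5)/2)*conj(1/2 - sqrt(5)/2) + 2*(sqrt(5)/2 + 5/2)*conj(-sqrt(5)/2 - 1/2) + 2*(-3/2 + sqrt(5)/2)*conj(1/2 + sqrt(5)/2) + 2*(5/2 - sqrt(5)/2)*conj(-1/2 + sqrt(5)/2) + 5*(0)*conj(0) + 5*(2)*conj(0)]
      = (1/20)[(20) + (8) + (1 + sqrt(5)) + (-3*sqrt(5) - 5) + (1 - sqrt(5)) + (-5 + 3*sqrt(5)) + (0) + (0)] = 20/20 = 1
  <chi_rho, chi_8> = (1/20)[1*(10)*conj(2) + 1*(-4)*conj(2) + 2*(-3/2 - sqrt(5)/2)*conj(-sqrt(5)/2 - 1/2) + 2*(sqrt(5)/2 + 5/2)*conj(-1/2 + sqrt(5)/2) + 2*(-3/2 + sqrt(5)/2)*conj(-1/2 + sqrt(5)/2) + 2*(5/2 - sqrt(5)/2)*conj(-sqrt(5)/2 - 1/2) + 5*(0)*conj(0) + 5*(2)*conj(0)]
      = (1/20)[(20) + (-8) + (4 + 2*sqrt(5)) + (2*sqrt(5)) + (4 - 2*sqrt(5)) + (-2*sqrt(5)) + (0) + (0)] = 20/20 = 1
Dimension check: dim(rho) = sum (mult * dim) = 1*1 + 0*1 + 1*1 + 2*1 + 1*2 + 0*2 + 1*2 + 1*2 = 10 = chi_rho(e) = 10.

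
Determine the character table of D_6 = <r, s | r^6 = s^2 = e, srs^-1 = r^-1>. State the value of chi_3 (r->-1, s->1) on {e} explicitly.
Conjugacy classes: {e} of size 1, {r^3} of size 1, {r^1, r^5} of size 2, {r^2, r^4} of size 2, {s, sr^2, ...} of size 3, {sr, sr^3, ...} of size 3.
Character table:
  irrep \ class              {e} (size 1)  {r^3} (size 1)  {r^1, r^5} (size 2)  {r^2, r^4} (size 2)  {s, sr^2, ...} (size 3)  {sr, sr^3, ...} (size 3)
  chi_1 (triv)               1             1               1                    1                    1                        1                       
  chi_2 (sign: r->1, s->-1)  1             1               1                    1                    -1                       -1                      
  chi_3 (r->-1, s->1)        1             -1              -1                   1                    1                        -1                      
  chi_4 (r->-1, s->-1)       1             -1              -1                   1                    -1                       1                       
  chi_5 (2d, j=1)            2             -2              1                    -1                   0                        0                       
  chi_6 (2d, j=2)            2             2               -1                   -1                   0                        0                       

Spot check: chi_3 (r->-1, s->1) on {e} = 1.

Derivation: D_6 has order 2*6 = 12 with 6 conjugacy classes, hence 6 irreducibles. Sum of squared dims 1 + 1 + 1 + 1 + 4 + 4 = 12 = |G|. Linear characters come from the abelianisation; the 2-dimensional irreps have character r^k -> 2*cos(2*pi*j*k/6), reflections -> 0.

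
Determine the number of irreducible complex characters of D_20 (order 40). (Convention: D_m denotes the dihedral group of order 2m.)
13

Why: The number of irreducible complex representations of a finite group equals its number of conjugacy classes. D_20 has 13 conjugacy classes (n/2 + 3 for n even), so D_20 (order 40) has exactly 13 irreducible complex representations.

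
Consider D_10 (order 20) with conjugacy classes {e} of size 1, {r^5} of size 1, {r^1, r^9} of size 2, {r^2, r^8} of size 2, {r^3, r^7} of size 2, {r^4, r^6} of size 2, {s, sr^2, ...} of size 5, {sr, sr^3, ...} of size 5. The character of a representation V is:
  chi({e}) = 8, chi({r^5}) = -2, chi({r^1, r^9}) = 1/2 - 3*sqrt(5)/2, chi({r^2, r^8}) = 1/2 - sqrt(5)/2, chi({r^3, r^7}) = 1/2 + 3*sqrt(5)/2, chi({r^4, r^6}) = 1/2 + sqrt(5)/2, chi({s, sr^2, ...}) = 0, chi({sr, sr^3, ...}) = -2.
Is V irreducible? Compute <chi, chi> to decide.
Not irreducible (reducible): <chi, chi> = 7 > 1.

Reasoning: <chi, chi> = (1/|G|) sum_C |C| * |chi(C)|^2 = (1/20)[1*|8|^2 + 1*|-2|^2 + 2*|1/2 - 3*sqrt(5)/2|^2 + 2*|1/2 - sqrt(5)/2|^2 + 2*|1/2 + 3*sqrt(5)/2|^2 + 2*|1/2 + sqrt(5)/2|^2 + 5*|0|^2 + 5*|-2|^2]
  = (1/20)[(64) + (4) + (23 - 3*sqrt(5)) + (3 - sqrt(5)) + (3*sqrt(5) + 23) + (sqrt(5) + 3) + (0) + (20)] = 140/20 = 7.
A character is irreducible iff <chi, chi> = 1, so this representation is reducible.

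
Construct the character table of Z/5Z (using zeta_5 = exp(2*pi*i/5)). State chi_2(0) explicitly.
Character table of Z/5Z (irreps indexed chi_0,...,chi_4 with chi_k(m) = zeta_5^(k*m), zeta_5 = exp(2*pi*i/5)):
  irrep \ class  {0} (size 1)  {1} (size 1)    {2} (size 1)    {3} (size 1)    {4} (size 1)  
  chi_0          1             1               1               1               1             
  chi_1          1             exp(2*I*pi/5)   exp(4*I*pi/5)   exp(-4*I*pi/5)  exp(-2*I*pi/5)
  chi_2          1             exp(4*I*pi/5)   exp(-2*I*pi/5)  exp(2*I*pi/5)   exp(-4*I*pi/5)
  chi_3          1             exp(-4*I*pi/5)  exp(2*I*pi/5)   exp(-2*I*pi/5)  exp(4*I*pi/5) 
  chi_4          1             exp(-2*I*pi/5)  exp(-4*I*pi/5)  exp(4*I*pi/5)   exp(2*I*pi/5) 

Spot check: chi_2(0) = zeta_5^(2*0) = zeta_5^0 = 1.

Why: Z/5Z is abelian, so all 5 irreducible complex representations are 1-dimensional. They are given by chi_k(m) = zeta_5^(k*m) for k = 0,...,4. Row orthogonality: sum_m chi_k(m) conj(chi_l(m)) = 5 * [k = l].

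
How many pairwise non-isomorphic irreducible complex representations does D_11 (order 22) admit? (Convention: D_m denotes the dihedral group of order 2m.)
7

Details: The number of irreducible complex representations of a finite group equals its number of conjugacy classes. D_11 has 7 conjugacy classes ((n+3)/2 for n odd), so D_11 (order 22) has exactly 7 irreducible complex representations.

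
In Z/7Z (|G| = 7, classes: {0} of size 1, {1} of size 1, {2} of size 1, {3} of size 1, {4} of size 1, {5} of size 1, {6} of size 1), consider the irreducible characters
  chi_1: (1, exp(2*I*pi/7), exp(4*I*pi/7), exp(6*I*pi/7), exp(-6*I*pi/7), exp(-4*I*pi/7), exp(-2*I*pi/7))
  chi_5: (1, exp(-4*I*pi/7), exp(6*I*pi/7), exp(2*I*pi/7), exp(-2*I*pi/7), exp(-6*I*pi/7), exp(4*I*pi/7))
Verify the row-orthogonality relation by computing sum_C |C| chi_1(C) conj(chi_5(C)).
Sum = 0; so <chi_1, chi_5> = 0 (distinct irreducibles are orthogonal).

Argument: Compute term by term over conjugacy classes (|C| * chi_1(C) * conj(chi_5(C))):
  1*(1)*conj(1) + 1*(exp(2*I*pi/7))*conj(exp(-4*I*pi/7)) + 1*(exp(4*I*pi/7))*conj(exp(6*I*pi/7)) + 1*(exp(6*I*pi/7))*conj(exp(2*I*pi/7)) + 1*(exp(-6*I*pi/7))*conj(exp(-2*I*pi/7)) + 1*(exp(-4*I*pi/7))*conj(exp(-6*I*pi/7)) + 1*(exp(-2*I*pi/7))*conj(exp(4*I*pi/7))
  = (1) + (exp(6*I*pi/7)) + (exp(-2*I*pi/7)) + (exp(4*I*pi/7)) + (exp(-4*I*pi/7)) + (exp(2*I*pi/7)) + (exp(-6*I*pi/7))
  = 0.
(Exp terms are combined using exp(i*s)*conj(exp(i*t)) = exp(i*(s-t)), and sums of them are collapsed using the identity that for every m > 1 the m distinct m-th roots of unity sum to 0, e.g. 1 + exp(2*I*pi/3) + exp(-2*I*pi/3) = 0.)
Dividing by |G| = 7 gives 0/7 = 0, matching the row-orthogonality relation <chi_1, chi_5> = [chi_1 = chi_5].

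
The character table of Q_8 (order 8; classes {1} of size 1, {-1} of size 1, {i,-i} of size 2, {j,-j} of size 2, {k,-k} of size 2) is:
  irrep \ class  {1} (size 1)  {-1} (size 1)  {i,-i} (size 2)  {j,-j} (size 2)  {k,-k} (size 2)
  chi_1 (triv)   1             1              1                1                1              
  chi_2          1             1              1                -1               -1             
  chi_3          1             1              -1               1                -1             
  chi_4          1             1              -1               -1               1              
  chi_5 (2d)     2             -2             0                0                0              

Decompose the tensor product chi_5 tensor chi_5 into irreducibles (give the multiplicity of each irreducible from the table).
chi_5 tensor chi_5 = chi_1 + chi_2 + chi_3 + chi_4 (all other irreducibles have multiplicity 0).

Derivation: The character of a tensor product is the pointwise product (chi_5 * chi_5)(C) = chi_5(C) * chi_5(C):
  {1}: (2)*(2), {-1}: (-2)*(-2), {i,-i}: (0)*(0), {j,-j}: (0)*(0), {k,-k}: (0)*(0)
so (chi_5 * chi_5) takes values
  {1} -> 4, {-1} -> 4, {i,-i} -> 0, {j,-j} -> 0, {k,-k} -> 0.
Now take the inner product of this character with each irreducible chi from the table, <chi_5*chi_5, chi> = (1/8) sum_C |C| (chi_5*chi_5)(C) conj(chi(C)):
  <chi_5*chi_5, chi_1> = (1/8)[1*(4)*conj(1) + 1*(4)*conj(1) + 2*(0)*conj(1) + 2*(0)*conj(1) + 2*(0)*conj(1)]
      = (1/8)[(4) + (4) + (0) + (0) + (0)] = 8/8 = 1
  <chi_5*chi_5, chi_2> = (1/8)[1*(4)*conj(1) + 1*(4)*conj(1) + 2*(0)*conj(1) + 2*(0)*conj(-1) + 2*(0)*conj(-1)]
      = (1/8)[(4) + (4) + (0) + (0) + (0)] = 8/8 = 1
  <chi_5*chi_5, chi_3> = (1/8)[1*(4)*conj(1) + 1*(4)*conj(1) + 2*(0)*conj(-1) + 2*(0)*conj(1) + 2*(0)*conj(-1)]
      = (1/8)[(4) + (4) + (0) + (0) + (0)] = 8/8 = 1
  <chi_5*chi_5, chi_4> = (1/8)[1*(4)*conj(1) + 1*(4)*conj(1) + 2*(0)*conj(-1) + 2*(0)*conj(-1) + 2*(0)*conj(1)]
      = (1/8)[(4) + (4) + (0) + (0) + (0)] = 8/8 = 1
  <chi_5*chi_5, chi_5> = (1/8)[1*(4)*conj(2) + 1*(4)*conj(-2) + 2*(0)*conj(0) + 2*(0)*conj(0) + 2*(0)*conj(0)]
      = (1/8)[(8) + (-8) + (0) + (0) + (0)] = 0/8 = 0
Hence the multiplicities are chi_1: 1, chi_2: 1, chi_3: 1, chi_4: 1. Dimension check: dim(chi_5)*dim(chi_5) = 2*2 = 4 and sum (mult * dim) = 1*1 + 1*1 + 1*1 + 1*1 = 4.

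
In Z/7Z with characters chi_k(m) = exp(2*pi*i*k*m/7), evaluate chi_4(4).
chi_4(4) = zeta_7^16 = exp(4*I*pi/7)

chi_4(4) = zeta_7^(4*4) = zeta_7^16. Since zeta_7^7 = 1, this equals zeta_7^2 = exp(2*pi*i*2/7) = exp(4*I*pi/7).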